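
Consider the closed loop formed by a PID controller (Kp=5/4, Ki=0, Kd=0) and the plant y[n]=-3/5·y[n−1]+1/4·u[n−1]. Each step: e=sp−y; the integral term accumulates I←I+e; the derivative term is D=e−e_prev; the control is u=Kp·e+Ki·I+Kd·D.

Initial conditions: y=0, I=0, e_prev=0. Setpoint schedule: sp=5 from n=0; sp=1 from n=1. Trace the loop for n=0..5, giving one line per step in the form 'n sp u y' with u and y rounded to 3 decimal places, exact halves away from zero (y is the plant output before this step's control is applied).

(exact arithmetic carried between steps; '≈' marks a value shown rounded to 6 d.p. or computed from one; I and e_prev carry over from the previous line; the table rounds u and y to 3 d.p., halves away from zero)
n=0: y=0, sp=5, e=sp−y=5; I=5, D=e−e_prev=5; u=5/4·5+0·5+0·5=6.25; next y=-3/5·0+1/4·6.25=1.5625
n=1: y=1.5625, sp=1, e=sp−y=-0.5625; I=4.4375, D=e−e_prev=-5.5625; u=5/4·(-0.5625)+0·4.4375+0·(-5.5625)=-0.703125; next y=-3/5·1.5625+1/4·(-0.703125)≈-1.113281
n=2: y≈-1.113281, sp=1, e=sp−y≈2.113281; I≈6.550781, D=e−e_prev≈2.675781; u=5/4·2.113281+0·6.550781+0·2.675781≈2.641602; next y=-3/5·(-1.113281)+1/4·2.641602≈1.328369
n=3: y≈1.328369, sp=1, e=sp−y≈-0.328369; I≈6.222412, D=e−e_prev≈-2.441650; u=5/4·(-0.328369)+0·6.222412+0·(-2.441650)≈-0.410461; next y=-3/5·1.328369+1/4·(-0.410461)≈-0.899637
n=4: y≈-0.899637, sp=1, e=sp−y≈1.899637; I≈8.122049, D=e−e_prev≈2.228006; u=5/4·1.899637+0·8.122049+0·2.228006≈2.374546; next y=-3/5·(-0.899637)+1/4·2.374546≈1.133419
n=5: y≈1.133419, sp=1, e=sp−y≈-0.133419; I≈7.988630, D=e−e_prev≈-2.033055; u=5/4·(-0.133419)+0·7.988630+0·(-2.033055)≈-0.166773; next y=-3/5·1.133419+1/4·(-0.166773)≈-0.721744

0 5 6.250 0.000
1 1 -0.703 1.563
2 1 2.642 -1.113
3 1 -0.410 1.328
4 1 2.375 -0.900
5 1 -0.167 1.133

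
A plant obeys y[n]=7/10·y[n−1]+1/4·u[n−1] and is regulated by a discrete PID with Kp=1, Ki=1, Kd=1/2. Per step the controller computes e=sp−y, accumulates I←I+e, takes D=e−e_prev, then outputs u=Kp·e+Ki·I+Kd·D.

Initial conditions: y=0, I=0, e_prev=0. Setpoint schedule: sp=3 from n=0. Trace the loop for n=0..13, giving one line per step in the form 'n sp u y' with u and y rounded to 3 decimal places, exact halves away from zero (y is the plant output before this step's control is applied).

(exact arithmetic carried between steps; '≈' marks a value shown rounded to 6 d.p. or computed from one; I and e_prev carry over from the previous line; the table rounds u and y to 3 d.p., halves away from zero)
n=0: y=0, sp=3, e=sp−y=3; I=3, D=e−e_prev=3; u=1·3+1·3+1/2·3=7.5; next y=7/10·0+1/4·7.5=1.875
n=1: y=1.875, sp=3, e=sp−y=1.125; I=4.125, D=e−e_prev=-1.875; u=1·1.125+1·4.125+1/2·(-1.875)=4.3125; next y=7/10·1.875+1/4·4.3125=2.390625
n=2: y=2.390625, sp=3, e=sp−y=0.609375; I=4.734375, D=e−e_prev=-0.515625; u=1·0.609375+1·4.734375+1/2·(-0.515625)≈5.085938; next y=7/10·2.390625+1/4·5.085938≈2.944922
n=3: y≈2.944922, sp=3, e=sp−y≈0.055078; I≈4.789453, D=e−e_prev≈-0.554297; u=1·0.055078+1·4.789453+1/2·(-0.554297)≈4.567383; next y=7/10·2.944922+1/4·4.567383≈3.203291
n=4: y≈3.203291, sp=3, e=sp−y≈-0.203291; I≈4.586162, D=e−e_prev≈-0.258369; u=1·(-0.203291)+1·4.586162+1/2·(-0.258369)≈4.253687; next y=7/10·3.203291+1/4·4.253687≈3.305725
n=5: y≈3.305725, sp=3, e=sp−y≈-0.305725; I≈4.280437, D=e−e_prev≈-0.102434; u=1·(-0.305725)+1·4.280437+1/2·(-0.102434)≈3.923494; next y=7/10·3.305725+1/4·3.923494≈3.294881
n=6: y≈3.294881, sp=3, e=sp−y≈-0.294881; I≈3.985555, D=e−e_prev≈0.010844; u=1·(-0.294881)+1·3.985555+1/2·0.010844≈3.696096; next y=7/10·3.294881+1/4·3.696096≈3.230441
n=7: y≈3.230441, sp=3, e=sp−y≈-0.230441; I≈3.755115, D=e−e_prev≈0.064440; u=1·(-0.230441)+1·3.755115+1/2·0.064440≈3.556894; next y=7/10·3.230441+1/4·3.556894≈3.150532
n=8: y≈3.150532, sp=3, e=sp−y≈-0.150532; I≈3.604582, D=e−e_prev≈0.079909; u=1·(-0.150532)+1·3.604582+1/2·0.079909≈3.494005; next y=7/10·3.150532+1/4·3.494005≈3.078874
n=9: y≈3.078874, sp=3, e=sp−y≈-0.078874; I≈3.525709, D=e−e_prev≈0.071658; u=1·(-0.078874)+1·3.525709+1/2·0.071658≈3.482664; next y=7/10·3.078874+1/4·3.482664≈3.025878
n=10: y≈3.025878, sp=3, e=sp−y≈-0.025878; I≈3.499831, D=e−e_prev≈0.052996; u=1·(-0.025878)+1·3.499831+1/2·0.052996≈3.500451; next y=7/10·3.025878+1/4·3.500451≈2.993227
n=11: y≈2.993227, sp=3, e=sp−y≈0.006773; I≈3.506604, D=e−e_prev≈0.032650; u=1·0.006773+1·3.506604+1/2·0.032650≈3.529702; next y=7/10·2.993227+1/4·3.529702≈2.977685
n=12: y≈2.977685, sp=3, e=sp−y≈0.022315; I≈3.528919, D=e−e_prev≈0.015543; u=1·0.022315+1·3.528919+1/2·0.015543≈3.559006; next y=7/10·2.977685+1/4·3.559006≈2.974131
n=13: y≈2.974131, sp=3, e=sp−y≈0.025869; I≈3.554789, D=e−e_prev≈0.003554; u=1·0.025869+1·3.554789+1/2·0.003554≈3.582435; next y=7/10·2.974131+1/4·3.582435≈2.977500

0 3 7.500 0.000
1 3 4.313 1.875
2 3 5.086 2.391
3 3 4.567 2.945
4 3 4.254 3.203
5 3 3.923 3.306
6 3 3.696 3.295
7 3 3.557 3.230
8 3 3.494 3.151
9 3 3.483 3.079
10 3 3.500 3.026
11 3 3.530 2.993
12 3 3.559 2.978
13 3 3.582 2.974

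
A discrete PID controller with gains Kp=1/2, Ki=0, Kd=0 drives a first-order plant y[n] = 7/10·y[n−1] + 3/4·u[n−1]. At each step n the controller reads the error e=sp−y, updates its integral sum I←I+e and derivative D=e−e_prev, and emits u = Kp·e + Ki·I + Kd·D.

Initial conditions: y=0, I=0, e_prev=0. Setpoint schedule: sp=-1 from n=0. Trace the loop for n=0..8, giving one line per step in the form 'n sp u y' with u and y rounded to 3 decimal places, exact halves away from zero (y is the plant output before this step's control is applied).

0 -1 -0.500 0.000
1 -1 -0.313 -0.375
2 -1 -0.252 -0.497
3 -1 -0.232 -0.536
4 -1 -0.225 -0.549
5 -1 -0.223 -0.554
6 -1 -0.223 -0.555
7 -1 -0.222 -0.555
8 -1 -0.222 -0.555

(exact arithmetic carried between steps; '≈' marks a value shown rounded to 6 d.p. or computed from one; I and e_prev carry over from the previous line; the table rounds u and y to 3 d.p., halves away from zero)
n=0: y=0, sp=-1, e=sp−y=-1; I=-1, D=e−e_prev=-1; u=1/2·(-1)+0·(-1)+0·(-1)=-0.5; next y=7/10·0+3/4·(-0.5)=-0.375
n=1: y=-0.375, sp=-1, e=sp−y=-0.625; I=-1.625, D=e−e_prev=0.375; u=1/2·(-0.625)+0·(-1.625)+0·0.375=-0.3125; next y=7/10·(-0.375)+3/4·(-0.3125)=-0.496875
n=2: y=-0.496875, sp=-1, e=sp−y=-0.503125; I=-2.128125, D=e−e_prev=0.121875; u=1/2·(-0.503125)+0·(-2.128125)+0·0.121875≈-0.251563; next y=7/10·(-0.496875)+3/4·(-0.251563)≈-0.536484
n=3: y≈-0.536484, sp=-1, e=sp−y≈-0.463516; I≈-2.591641, D=e−e_prev≈0.039609; u=1/2·(-0.463516)+0·(-2.591641)+0·0.039609≈-0.231758; next y=7/10·(-0.536484)+3/4·(-0.231758)≈-0.549357
n=4: y≈-0.549357, sp=-1, e=sp−y≈-0.450643; I≈-3.042283, D=e−e_prev≈0.012873; u=1/2·(-0.450643)+0·(-3.042283)+0·0.012873≈-0.225321; next y=7/10·(-0.549357)+3/4·(-0.225321)≈-0.553541
n=5: y≈-0.553541, sp=-1, e=sp−y≈-0.446459; I≈-3.488742, D=e−e_prev≈0.004184; u=1/2·(-0.446459)+0·(-3.488742)+0·0.004184≈-0.223229; next y=7/10·(-0.553541)+3/4·(-0.223229)≈-0.554901
n=6: y≈-0.554901, sp=-1, e=sp−y≈-0.445099; I≈-3.933841, D=e−e_prev≈0.001360; u=1/2·(-0.445099)+0·(-3.933841)+0·0.001360≈-0.222550; next y=7/10·(-0.554901)+3/4·(-0.222550)≈-0.555343
n=7: y≈-0.555343, sp=-1, e=sp−y≈-0.444657; I≈-4.378498, D=e−e_prev≈0.000442; u=1/2·(-0.444657)+0·(-4.378498)+0·0.000442≈-0.222329; next y=7/10·(-0.555343)+3/4·(-0.222329)≈-0.555486
n=8: y≈-0.555486, sp=-1, e=sp−y≈-0.444514; I≈-4.823012, D=e−e_prev≈0.000144; u=1/2·(-0.444514)+0·(-4.823012)+0·0.000144≈-0.222257; next y=7/10·(-0.555486)+3/4·(-0.222257)≈-0.555533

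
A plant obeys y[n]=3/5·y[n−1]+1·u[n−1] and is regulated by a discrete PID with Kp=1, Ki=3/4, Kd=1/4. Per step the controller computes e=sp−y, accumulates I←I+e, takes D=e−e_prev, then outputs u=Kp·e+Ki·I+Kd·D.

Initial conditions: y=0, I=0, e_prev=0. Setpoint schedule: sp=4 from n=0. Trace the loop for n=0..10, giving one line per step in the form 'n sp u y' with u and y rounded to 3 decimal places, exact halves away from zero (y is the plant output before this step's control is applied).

0 4 8.000 0.000
1 4 -6.000 8.000
2 4 11.400 -1.200
3 4 -10.760 10.680
4 4 17.264 -4.352
5 4 -18.240 14.653
6 4 26.723 -9.448
7 4 -30.221 21.055
8 4 41.899 -17.588
9 4 -49.440 31.346
10 4 66.241 -30.632

(exact arithmetic carried between steps; '≈' marks a value shown rounded to 6 d.p. or computed from one; I and e_prev carry over from the previous line; the table rounds u and y to 3 d.p., halves away from zero)
n=0: y=0, sp=4, e=sp−y=4; I=4, D=e−e_prev=4; u=1·4+3/4·4+1/4·4=8; next y=3/5·0+1·8=8
n=1: y=8, sp=4, e=sp−y=-4; I=0, D=e−e_prev=-8; u=1·(-4)+3/4·0+1/4·(-8)=-6; next y=3/5·8+1·(-6)=-1.2
n=2: y=-1.2, sp=4, e=sp−y=5.2; I=5.2, D=e−e_prev=9.2; u=1·5.2+3/4·5.2+1/4·9.2=11.4; next y=3/5·(-1.2)+1·11.4=10.68
n=3: y=10.68, sp=4, e=sp−y=-6.68; I=-1.48, D=e−e_prev=-11.88; u=1·(-6.68)+3/4·(-1.48)+1/4·(-11.88)=-10.76; next y=3/5·10.68+1·(-10.76)=-4.352
n=4: y=-4.352, sp=4, e=sp−y=8.352; I=6.872, D=e−e_prev=15.032; u=1·8.352+3/4·6.872+1/4·15.032=17.264; next y=3/5·(-4.352)+1·17.264=14.6528
n=5: y=14.6528, sp=4, e=sp−y=-10.6528; I=-3.7808, D=e−e_prev=-19.0048; u=1·(-10.6528)+3/4·(-3.7808)+1/4·(-19.0048)=-18.2396; next y=3/5·14.6528+1·(-18.2396)=-9.44792
n=6: y=-9.44792, sp=4, e=sp−y=13.44792; I=9.66712, D=e−e_prev=24.10072; u=1·13.44792+3/4·9.66712+1/4·24.10072=26.72344; next y=3/5·(-9.44792)+1·26.72344=21.054688
n=7: y=21.054688, sp=4, e=sp−y=-17.054688; I=-7.387568, D=e−e_prev=-30.502608; u=1·(-17.054688)+3/4·(-7.387568)+1/4·(-30.502608)=-30.221016; next y=3/5·21.054688+1·(-30.221016)≈-17.588203
n=8: y≈-17.588203, sp=4, e=sp−y≈21.588203; I≈14.200635, D=e−e_prev≈38.642891; u=1·21.588203+3/4·14.200635+1/4·38.642891≈41.899402; next y=3/5·(-17.588203)+1·41.899402≈31.346480
n=9: y≈31.346480, sp=4, e=sp−y≈-27.346480; I≈-13.145845, D=e−e_prev≈-48.934684; u=1·(-27.346480)+3/4·(-13.145845)+1/4·(-48.934684)≈-49.439535; next y=3/5·31.346480+1·(-49.439535)≈-30.631647
n=10: y≈-30.631647, sp=4, e=sp−y≈34.631647; I≈21.485802, D=e−e_prev≈61.978128; u=1·34.631647+3/4·21.485802+1/4·61.978128≈66.240530; next y=3/5·(-30.631647)+1·66.240530≈47.861542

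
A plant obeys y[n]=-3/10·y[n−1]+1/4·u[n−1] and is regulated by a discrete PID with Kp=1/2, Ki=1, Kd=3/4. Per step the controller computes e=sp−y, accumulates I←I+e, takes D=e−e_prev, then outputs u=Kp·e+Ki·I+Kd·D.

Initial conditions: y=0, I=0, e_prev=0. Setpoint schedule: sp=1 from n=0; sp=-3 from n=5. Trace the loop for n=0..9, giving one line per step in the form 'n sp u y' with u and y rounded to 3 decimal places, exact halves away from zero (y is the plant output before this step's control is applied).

(exact arithmetic carried between steps; '≈' marks a value shown rounded to 6 d.p. or computed from one; I and e_prev carry over from the previous line; the table rounds u and y to 3 d.p., halves away from zero)
n=0: y=0, sp=1, e=sp−y=1; I=1, D=e−e_prev=1; u=1/2·1+1·1+3/4·1=2.25; next y=-3/10·0+1/4·2.25=0.5625
n=1: y=0.5625, sp=1, e=sp−y=0.4375; I=1.4375, D=e−e_prev=-0.5625; u=1/2·0.4375+1·1.4375+3/4·(-0.5625)=1.234375; next y=-3/10·0.5625+1/4·1.234375≈0.139844
n=2: y≈0.139844, sp=1, e=sp−y≈0.860156; I≈2.297656, D=e−e_prev≈0.422656; u=1/2·0.860156+1·2.297656+3/4·0.422656≈3.044727; next y=-3/10·0.139844+1/4·3.044727≈0.719229
n=3: y≈0.719229, sp=1, e=sp−y≈0.280771; I≈2.578428, D=e−e_prev≈-0.579385; u=1/2·0.280771+1·2.578428+3/4·(-0.579385)≈2.284275; next y=-3/10·0.719229+1/4·2.284275≈0.355300
n=4: y≈0.355300, sp=1, e=sp−y≈0.644700; I≈3.223128, D=e−e_prev≈0.363928; u=1/2·0.644700+1·3.223128+3/4·0.363928≈3.818424; next y=-3/10·0.355300+1/4·3.818424≈0.848016
n=5: y≈0.848016, sp=-3, e=sp−y≈-3.848016; I≈-0.624888, D=e−e_prev≈-4.492716; u=1/2·(-3.848016)+1·(-0.624888)+3/4·(-4.492716)≈-5.918433; next y=-3/10·0.848016+1/4·(-5.918433)≈-1.734013
n=6: y≈-1.734013, sp=-3, e=sp−y≈-1.265987; I≈-1.890875, D=e−e_prev≈2.582029; u=1/2·(-1.265987)+1·(-1.890875)+3/4·2.582029≈-0.587347; next y=-3/10·(-1.734013)+1/4·(-0.587347)≈0.373367
n=7: y≈0.373367, sp=-3, e=sp−y≈-3.373367; I≈-5.264242, D=e−e_prev≈-2.107380; u=1/2·(-3.373367)+1·(-5.264242)+3/4·(-2.107380)≈-8.531461; next y=-3/10·0.373367+1/4·(-8.531461)≈-2.244875
n=8: y≈-2.244875, sp=-3, e=sp−y≈-0.755125; I≈-6.019367, D=e−e_prev≈2.618243; u=1/2·(-0.755125)+1·(-6.019367)+3/4·2.618243≈-4.433247; next y=-3/10·(-2.244875)+1/4·(-4.433247)≈-0.434849
n=9: y≈-0.434849, sp=-3, e=sp−y≈-2.565151; I≈-8.584518, D=e−e_prev≈-1.810026; u=1/2·(-2.565151)+1·(-8.584518)+3/4·(-1.810026)≈-11.224613; next y=-3/10·(-0.434849)+1/4·(-11.224613)≈-2.675698

0 1 2.250 0.000
1 1 1.234 0.563
2 1 3.045 0.140
3 1 2.284 0.719
4 1 3.818 0.355
5 -3 -5.918 0.848
6 -3 -0.587 -1.734
7 -3 -8.531 0.373
8 -3 -4.433 -2.245
9 -3 -11.225 -0.435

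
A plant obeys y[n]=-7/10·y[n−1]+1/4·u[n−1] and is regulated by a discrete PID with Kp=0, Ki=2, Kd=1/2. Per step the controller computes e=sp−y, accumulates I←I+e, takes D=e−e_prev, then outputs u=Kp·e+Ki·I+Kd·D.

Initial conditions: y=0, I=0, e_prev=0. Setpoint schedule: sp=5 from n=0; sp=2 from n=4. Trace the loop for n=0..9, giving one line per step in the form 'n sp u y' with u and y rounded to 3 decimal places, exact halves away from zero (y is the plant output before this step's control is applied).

0 5 12.500 0.000
1 5 12.188 3.125
2 5 23.164 0.859
3 5 19.487 5.189
4 2 23.649 1.239
5 2 15.181 5.045
6 2 22.947 0.264
7 2 10.809 5.552
8 2 23.189 -1.184
9 2 6.663 6.626

(exact arithmetic carried between steps; '≈' marks a value shown rounded to 6 d.p. or computed from one; I and e_prev carry over from the previous line; the table rounds u and y to 3 d.p., halves away from zero)
n=0: y=0, sp=5, e=sp−y=5; I=5, D=e−e_prev=5; u=0·5+2·5+1/2·5=12.5; next y=-7/10·0+1/4·12.5=3.125
n=1: y=3.125, sp=5, e=sp−y=1.875; I=6.875, D=e−e_prev=-3.125; u=0·1.875+2·6.875+1/2·(-3.125)=12.1875; next y=-7/10·3.125+1/4·12.1875=0.859375
n=2: y=0.859375, sp=5, e=sp−y=4.140625; I=11.015625, D=e−e_prev=2.265625; u=0·4.140625+2·11.015625+1/2·2.265625≈23.164063; next y=-7/10·0.859375+1/4·23.164063≈5.189453
n=3: y≈5.189453, sp=5, e=sp−y≈-0.189453; I≈10.826172, D=e−e_prev≈-4.330078; u=0·(-0.189453)+2·10.826172+1/2·(-4.330078)≈19.487305; next y=-7/10·5.189453+1/4·19.487305≈1.239209
n=4: y≈1.239209, sp=2, e=sp−y≈0.760791; I≈11.586963, D=e−e_prev≈0.950244; u=0·0.760791+2·11.586963+1/2·0.950244≈23.649048; next y=-7/10·1.239209+1/4·23.649048≈5.044816
n=5: y≈5.044816, sp=2, e=sp−y≈-3.044816; I≈8.542147, D=e−e_prev≈-3.805607; u=0·(-3.044816)+2·8.542147+1/2·(-3.805607)≈15.181491; next y=-7/10·5.044816+1/4·15.181491≈0.264002
n=6: y≈0.264002, sp=2, e=sp−y≈1.735998; I≈10.278145, D=e−e_prev≈4.780814; u=0·1.735998+2·10.278145+1/2·4.780814≈22.946698; next y=-7/10·0.264002+1/4·22.946698≈5.551873
n=7: y≈5.551873, sp=2, e=sp−y≈-3.551873; I≈6.726272, D=e−e_prev≈-5.287871; u=0·(-3.551873)+2·6.726272+1/2·(-5.287871)≈10.808609; next y=-7/10·5.551873+1/4·10.808609≈-1.184159
n=8: y≈-1.184159, sp=2, e=sp−y≈3.184159; I≈9.910431, D=e−e_prev≈6.736032; u=0·3.184159+2·9.910431+1/2·6.736032≈23.188879; next y=-7/10·(-1.184159)+1/4·23.188879≈6.626131
n=9: y≈6.626131, sp=2, e=sp−y≈-4.626131; I≈5.284300, D=e−e_prev≈-7.810290; u=0·(-4.626131)+2·5.284300+1/2·(-7.810290)≈6.663456; next y=-7/10·6.626131+1/4·6.663456≈-2.972428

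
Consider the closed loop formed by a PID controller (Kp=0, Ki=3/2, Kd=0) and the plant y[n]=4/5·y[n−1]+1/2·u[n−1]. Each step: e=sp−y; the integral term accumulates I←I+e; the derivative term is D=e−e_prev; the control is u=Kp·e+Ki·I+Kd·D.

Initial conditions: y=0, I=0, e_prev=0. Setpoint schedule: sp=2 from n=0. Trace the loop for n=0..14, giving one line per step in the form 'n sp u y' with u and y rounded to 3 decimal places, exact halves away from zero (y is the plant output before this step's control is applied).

(exact arithmetic carried between steps; '≈' marks a value shown rounded to 6 d.p. or computed from one; I and e_prev carry over from the previous line; the table rounds u and y to 3 d.p., halves away from zero)
n=0: y=0, sp=2, e=sp−y=2; I=2, D=e−e_prev=2; u=0·2+3/2·2+0·2=3; next y=4/5·0+1/2·3=1.5
n=1: y=1.5, sp=2, e=sp−y=0.5; I=2.5, D=e−e_prev=-1.5; u=0·0.5+3/2·2.5+0·(-1.5)=3.75; next y=4/5·1.5+1/2·3.75=3.075
n=2: y=3.075, sp=2, e=sp−y=-1.075; I=1.425, D=e−e_prev=-1.575; u=0·(-1.075)+3/2·1.425+0·(-1.575)=2.1375; next y=4/5·3.075+1/2·2.1375=3.52875
n=3: y=3.52875, sp=2, e=sp−y=-1.52875; I=-0.10375, D=e−e_prev=-0.45375; u=0·(-1.52875)+3/2·(-0.10375)+0·(-0.45375)=-0.155625; next y=4/5·3.52875+1/2·(-0.155625)≈2.745188
n=4: y≈2.745188, sp=2, e=sp−y≈-0.745188; I≈-0.848938, D=e−e_prev≈0.783563; u=0·(-0.745188)+3/2·(-0.848938)+0·0.783563≈-1.273406; next y=4/5·2.745188+1/2·(-1.273406)≈1.559447
n=5: y≈1.559447, sp=2, e=sp−y≈0.440553; I≈-0.408384, D=e−e_prev≈1.185741; u=0·0.440553+3/2·(-0.408384)+0·1.185741≈-0.612577; next y=4/5·1.559447+1/2·(-0.612577)≈0.941269
n=6: y≈0.941269, sp=2, e=sp−y≈1.058731; I≈0.650346, D=e−e_prev≈0.618178; u=0·1.058731+3/2·0.650346+0·0.618178≈0.975520; next y=4/5·0.941269+1/2·0.975520≈1.240775
n=7: y≈1.240775, sp=2, e=sp−y≈0.759225; I≈1.409571, D=e−e_prev≈-0.299506; u=0·0.759225+3/2·1.409571+0·(-0.299506)≈2.114357; next y=4/5·1.240775+1/2·2.114357≈2.049799
n=8: y≈2.049799, sp=2, e=sp−y≈-0.049799; I≈1.359773, D=e−e_prev≈-0.809023; u=0·(-0.049799)+3/2·1.359773+0·(-0.809023)≈2.039659; next y=4/5·2.049799+1/2·2.039659≈2.659668
n=9: y≈2.659668, sp=2, e=sp−y≈-0.659668; I≈0.700104, D=e−e_prev≈-0.609870; u=0·(-0.659668)+3/2·0.700104+0·(-0.609870)≈1.050156; next y=4/5·2.659668+1/2·1.050156≈2.652813
n=10: y≈2.652813, sp=2, e=sp−y≈-0.652813; I≈0.047291, D=e−e_prev≈0.006855; u=0·(-0.652813)+3/2·0.047291+0·0.006855≈0.070937; next y=4/5·2.652813+1/2·0.070937≈2.157719
n=11: y≈2.157719, sp=2, e=sp−y≈-0.157719; I≈-0.110427, D=e−e_prev≈0.495094; u=0·(-0.157719)+3/2·(-0.110427)+0·0.495094≈-0.165641; next y=4/5·2.157719+1/2·(-0.165641)≈1.643354
n=12: y≈1.643354, sp=2, e=sp−y≈0.356646; I≈0.246218, D=e−e_prev≈0.514364; u=0·0.356646+3/2·0.246218+0·0.514364≈0.369327; next y=4/5·1.643354+1/2·0.369327≈1.499347
n=13: y≈1.499347, sp=2, e=sp−y≈0.500653; I≈0.746871, D=e−e_prev≈0.144007; u=0·0.500653+3/2·0.746871+0·0.144007≈1.120306; next y=4/5·1.499347+1/2·1.120306≈1.759631
n=14: y≈1.759631, sp=2, e=sp−y≈0.240369; I≈0.987240, D=e−e_prev≈-0.260284; u=0·0.240369+3/2·0.987240+0·(-0.260284)≈1.480860; next y=4/5·1.759631+1/2·1.480860≈2.148135

0 2 3.000 0.000
1 2 3.750 1.500
2 2 2.138 3.075
3 2 -0.156 3.529
4 2 -1.273 2.745
5 2 -0.613 1.559
6 2 0.976 0.941
7 2 2.114 1.241
8 2 2.040 2.050
9 2 1.050 2.660
10 2 0.071 2.653
11 2 -0.166 2.158
12 2 0.369 1.643
13 2 1.120 1.499
14 2 1.481 1.760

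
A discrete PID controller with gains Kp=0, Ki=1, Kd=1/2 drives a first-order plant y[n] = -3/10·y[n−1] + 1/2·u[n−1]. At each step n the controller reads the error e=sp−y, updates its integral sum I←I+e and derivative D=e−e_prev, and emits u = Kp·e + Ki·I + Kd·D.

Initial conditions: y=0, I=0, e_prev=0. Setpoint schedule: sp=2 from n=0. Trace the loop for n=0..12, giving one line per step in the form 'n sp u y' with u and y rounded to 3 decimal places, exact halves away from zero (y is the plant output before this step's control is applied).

(exact arithmetic carried between steps; '≈' marks a value shown rounded to 6 d.p. or computed from one; I and e_prev carry over from the previous line; the table rounds u and y to 3 d.p., halves away from zero)
n=0: y=0, sp=2, e=sp−y=2; I=2, D=e−e_prev=2; u=0·2+1·2+1/2·2=3; next y=-3/10·0+1/2·3=1.5
n=1: y=1.5, sp=2, e=sp−y=0.5; I=2.5, D=e−e_prev=-1.5; u=0·0.5+1·2.5+1/2·(-1.5)=1.75; next y=-3/10·1.5+1/2·1.75=0.425
n=2: y=0.425, sp=2, e=sp−y=1.575; I=4.075, D=e−e_prev=1.075; u=0·1.575+1·4.075+1/2·1.075=4.6125; next y=-3/10·0.425+1/2·4.6125=2.17875
n=3: y=2.17875, sp=2, e=sp−y=-0.17875; I=3.89625, D=e−e_prev=-1.75375; u=0·(-0.17875)+1·3.89625+1/2·(-1.75375)=3.019375; next y=-3/10·2.17875+1/2·3.019375≈0.856063
n=4: y≈0.856063, sp=2, e=sp−y≈1.143938; I≈5.040188, D=e−e_prev≈1.322688; u=0·1.143938+1·5.040188+1/2·1.322688≈5.701531; next y=-3/10·0.856063+1/2·5.701531≈2.593947
n=5: y≈2.593947, sp=2, e=sp−y≈-0.593947; I≈4.446241, D=e−e_prev≈-1.737884; u=0·(-0.593947)+1·4.446241+1/2·(-1.737884)≈3.577298; next y=-3/10·2.593947+1/2·3.577298≈1.010465
n=6: y≈1.010465, sp=2, e=sp−y≈0.989535; I≈5.435775, D=e−e_prev≈1.583482; u=0·0.989535+1·5.435775+1/2·1.583482≈6.227516; next y=-3/10·1.010465+1/2·6.227516≈2.810619
n=7: y≈2.810619, sp=2, e=sp−y≈-0.810619; I≈4.625157, D=e−e_prev≈-1.800153; u=0·(-0.810619)+1·4.625157+1/2·(-1.800153)≈3.725080; next y=-3/10·2.810619+1/2·3.725080≈1.019354
n=8: y≈1.019354, sp=2, e=sp−y≈0.980646; I≈5.605802, D=e−e_prev≈1.791264; u=0·0.980646+1·5.605802+1/2·1.791264≈6.501434; next y=-3/10·1.019354+1/2·6.501434≈2.944911
n=9: y≈2.944911, sp=2, e=sp−y≈-0.944911; I≈4.660891, D=e−e_prev≈-1.925556; u=0·(-0.944911)+1·4.660891+1/2·(-1.925556)≈3.698113; next y=-3/10·2.944911+1/2·3.698113≈0.965583
n=10: y≈0.965583, sp=2, e=sp−y≈1.034417; I≈5.695308, D=e−e_prev≈1.979327; u=0·1.034417+1·5.695308+1/2·1.979327≈6.684972; next y=-3/10·0.965583+1/2·6.684972≈3.052811
n=11: y≈3.052811, sp=2, e=sp−y≈-1.052811; I≈4.642497, D=e−e_prev≈-2.087228; u=0·(-1.052811)+1·4.642497+1/2·(-2.087228)≈3.598883; next y=-3/10·3.052811+1/2·3.598883≈0.883598
n=12: y≈0.883598, sp=2, e=sp−y≈1.116402; I≈5.758899, D=e−e_prev≈2.169212; u=0·1.116402+1·5.758899+1/2·2.169212≈6.843505; next y=-3/10·0.883598+1/2·6.843505≈3.156673

0 2 3.000 0.000
1 2 1.750 1.500
2 2 4.613 0.425
3 2 3.019 2.179
4 2 5.702 0.856
5 2 3.577 2.594
6 2 6.228 1.010
7 2 3.725 2.811
8 2 6.501 1.019
9 2 3.698 2.945
10 2 6.685 0.966
11 2 3.599 3.053
12 2 6.844 0.884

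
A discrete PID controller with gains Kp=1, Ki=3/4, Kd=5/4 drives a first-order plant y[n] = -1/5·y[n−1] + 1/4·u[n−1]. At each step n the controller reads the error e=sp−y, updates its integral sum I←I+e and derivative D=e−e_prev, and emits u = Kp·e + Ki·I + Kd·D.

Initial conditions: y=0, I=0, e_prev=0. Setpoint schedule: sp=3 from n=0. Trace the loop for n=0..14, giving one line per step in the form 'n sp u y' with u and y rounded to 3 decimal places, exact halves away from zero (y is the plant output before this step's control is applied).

(exact arithmetic carried between steps; '≈' marks a value shown rounded to 6 d.p. or computed from one; I and e_prev carry over from the previous line; the table rounds u and y to 3 d.p., halves away from zero)
n=0: y=0, sp=3, e=sp−y=3; I=3, D=e−e_prev=3; u=1·3+3/4·3+5/4·3=9; next y=-1/5·0+1/4·9=2.25
n=1: y=2.25, sp=3, e=sp−y=0.75; I=3.75, D=e−e_prev=-2.25; u=1·0.75+3/4·3.75+5/4·(-2.25)=0.75; next y=-1/5·2.25+1/4·0.75=-0.2625
n=2: y=-0.2625, sp=3, e=sp−y=3.2625; I=7.0125, D=e−e_prev=2.5125; u=1·3.2625+3/4·7.0125+5/4·2.5125=11.6625; next y=-1/5·(-0.2625)+1/4·11.6625=2.968125
n=3: y=2.968125, sp=3, e=sp−y=0.031875; I=7.044375, D=e−e_prev=-3.230625; u=1·0.031875+3/4·7.044375+5/4·(-3.230625)=1.276875; next y=-1/5·2.968125+1/4·1.276875≈-0.274406
n=4: y≈-0.274406, sp=3, e=sp−y≈3.274406; I≈10.318781, D=e−e_prev≈3.242531; u=1·3.274406+3/4·10.318781+5/4·3.242531≈15.066656; next y=-1/5·(-0.274406)+1/4·15.066656≈3.821545
n=5: y≈3.821545, sp=3, e=sp−y≈-0.821545; I≈9.497236, D=e−e_prev≈-4.095952; u=1·(-0.821545)+3/4·9.497236+5/4·(-4.095952)≈1.181442; next y=-1/5·3.821545+1/4·1.181442≈-0.468949
n=6: y≈-0.468949, sp=3, e=sp−y≈3.468949; I≈12.966184, D=e−e_prev≈4.290494; u=1·3.468949+3/4·12.966184+5/4·4.290494≈18.556704; next y=-1/5·(-0.468949)+1/4·18.556704≈4.732966
n=7: y≈4.732966, sp=3, e=sp−y≈-1.732966; I≈11.233219, D=e−e_prev≈-5.201914; u=1·(-1.732966)+3/4·11.233219+5/4·(-5.201914)≈0.189555; next y=-1/5·4.732966+1/4·0.189555≈-0.899204
n=8: y≈-0.899204, sp=3, e=sp−y≈3.899204; I≈15.132423, D=e−e_prev≈5.632170; u=1·3.899204+3/4·15.132423+5/4·5.632170≈22.288734; next y=-1/5·(-0.899204)+1/4·22.288734≈5.752024
n=9: y≈5.752024, sp=3, e=sp−y≈-2.752024; I≈12.380399, D=e−e_prev≈-6.651229; u=1·(-2.752024)+3/4·12.380399+5/4·(-6.651229)≈-1.780761; next y=-1/5·5.752024+1/4·(-1.780761)≈-1.595595
n=10: y≈-1.595595, sp=3, e=sp−y≈4.595595; I≈16.975994, D=e−e_prev≈7.347620; u=1·4.595595+3/4·16.975994+5/4·7.347620≈26.512115; next y=-1/5·(-1.595595)+1/4·26.512115≈6.947148
n=11: y≈6.947148, sp=3, e=sp−y≈-3.947148; I≈13.028846, D=e−e_prev≈-8.542743; u=1·(-3.947148)+3/4·13.028846+5/4·(-8.542743)≈-4.853942; next y=-1/5·6.947148+1/4·(-4.853942)≈-2.602915
n=12: y≈-2.602915, sp=3, e=sp−y≈5.602915; I≈18.631761, D=e−e_prev≈9.550063; u=1·5.602915+3/4·18.631761+5/4·9.550063≈31.514314; next y=-1/5·(-2.602915)+1/4·31.514314≈8.399162
n=13: y≈8.399162, sp=3, e=sp−y≈-5.399162; I≈13.232599, D=e−e_prev≈-11.002077; u=1·(-5.399162)+3/4·13.232599+5/4·(-11.002077)≈-9.227308; next y=-1/5·8.399162+1/4·(-9.227308)≈-3.986659
n=14: y≈-3.986659, sp=3, e=sp−y≈6.986659; I≈20.219259, D=e−e_prev≈12.385821; u=1·6.986659+3/4·20.219259+5/4·12.385821≈37.633379; next y=-1/5·(-3.986659)+1/4·37.633379≈10.205677

0 3 9.000 0.000
1 3 0.750 2.250
2 3 11.663 -0.263
3 3 1.277 2.968
4 3 15.067 -0.274
5 3 1.181 3.822
6 3 18.557 -0.469
7 3 0.190 4.733
8 3 22.289 -0.899
9 3 -1.781 5.752
10 3 26.512 -1.596
11 3 -4.854 6.947
12 3 31.514 -2.603
13 3 -9.227 8.399
14 3 37.633 -3.987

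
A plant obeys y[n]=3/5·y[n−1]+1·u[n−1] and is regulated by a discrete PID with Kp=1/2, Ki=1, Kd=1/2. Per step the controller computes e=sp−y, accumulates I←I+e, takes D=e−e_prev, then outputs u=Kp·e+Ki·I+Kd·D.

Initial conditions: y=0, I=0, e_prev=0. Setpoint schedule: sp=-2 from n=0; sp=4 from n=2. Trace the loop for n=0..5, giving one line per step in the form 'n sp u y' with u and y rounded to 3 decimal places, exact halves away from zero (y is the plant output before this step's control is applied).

(exact arithmetic carried between steps; '≈' marks a value shown rounded to 6 d.p. or computed from one; I and e_prev carry over from the previous line; the table rounds u and y to 3 d.p., halves away from zero)
n=0: y=0, sp=-2, e=sp−y=-2; I=-2, D=e−e_prev=-2; u=1/2·(-2)+1·(-2)+1/2·(-2)=-4; next y=3/5·0+1·(-4)=-4
n=1: y=-4, sp=-2, e=sp−y=2; I=0, D=e−e_prev=4; u=1/2·2+1·0+1/2·4=3; next y=3/5·(-4)+1·3=0.6
n=2: y=0.6, sp=4, e=sp−y=3.4; I=3.4, D=e−e_prev=1.4; u=1/2·3.4+1·3.4+1/2·1.4=5.8; next y=3/5·0.6+1·5.8=6.16
n=3: y=6.16, sp=4, e=sp−y=-2.16; I=1.24, D=e−e_prev=-5.56; u=1/2·(-2.16)+1·1.24+1/2·(-5.56)=-2.62; next y=3/5·6.16+1·(-2.62)=1.076
n=4: y=1.076, sp=4, e=sp−y=2.924; I=4.164, D=e−e_prev=5.084; u=1/2·2.924+1·4.164+1/2·5.084=8.168; next y=3/5·1.076+1·8.168=8.8136
n=5: y=8.8136, sp=4, e=sp−y=-4.8136; I=-0.6496, D=e−e_prev=-7.7376; u=1/2·(-4.8136)+1·(-0.6496)+1/2·(-7.7376)=-6.9252; next y=3/5·8.8136+1·(-6.9252)=-1.63704

0 -2 -4.000 0.000
1 -2 3.000 -4.000
2 4 5.800 0.600
3 4 -2.620 6.160
4 4 8.168 1.076
5 4 -6.925 8.814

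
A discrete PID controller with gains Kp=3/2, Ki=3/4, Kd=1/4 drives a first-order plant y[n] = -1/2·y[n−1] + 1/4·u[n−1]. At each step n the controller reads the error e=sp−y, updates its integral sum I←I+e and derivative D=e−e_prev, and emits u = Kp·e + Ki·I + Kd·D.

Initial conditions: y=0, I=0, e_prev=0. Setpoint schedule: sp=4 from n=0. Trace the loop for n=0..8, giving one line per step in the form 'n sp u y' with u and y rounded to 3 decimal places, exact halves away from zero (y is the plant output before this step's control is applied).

(exact arithmetic carried between steps; '≈' marks a value shown rounded to 6 d.p. or computed from one; I and e_prev carry over from the previous line; the table rounds u and y to 3 d.p., halves away from zero)
n=0: y=0, sp=4, e=sp−y=4; I=4, D=e−e_prev=4; u=3/2·4+3/4·4+1/4·4=10; next y=-1/2·0+1/4·10=2.5
n=1: y=2.5, sp=4, e=sp−y=1.5; I=5.5, D=e−e_prev=-2.5; u=3/2·1.5+3/4·5.5+1/4·(-2.5)=5.75; next y=-1/2·2.5+1/4·5.75=0.1875
n=2: y=0.1875, sp=4, e=sp−y=3.8125; I=9.3125, D=e−e_prev=2.3125; u=3/2·3.8125+3/4·9.3125+1/4·2.3125=13.28125; next y=-1/2·0.1875+1/4·13.28125≈3.226563
n=3: y≈3.226563, sp=4, e=sp−y≈0.773438; I≈10.085938, D=e−e_prev≈-3.039063; u=3/2·0.773438+3/4·10.085938+1/4·(-3.039063)≈7.964844; next y=-1/2·3.226563+1/4·7.964844≈0.377930
n=4: y≈0.377930, sp=4, e=sp−y≈3.622070; I≈13.708008, D=e−e_prev≈2.848633; u=3/2·3.622070+3/4·13.708008+1/4·2.848633≈16.426270; next y=-1/2·0.377930+1/4·16.426270≈3.917603
n=5: y≈3.917603, sp=4, e=sp−y≈0.082397; I≈13.790405, D=e−e_prev≈-3.539673; u=3/2·0.082397+3/4·13.790405+1/4·(-3.539673)≈9.581482; next y=-1/2·3.917603+1/4·9.581482≈0.436569
n=6: y≈0.436569, sp=4, e=sp−y≈3.563431; I≈17.353836, D=e−e_prev≈3.481033; u=3/2·3.563431+3/4·17.353836+1/4·3.481033≈19.230782; next y=-1/2·0.436569+1/4·19.230782≈4.589411
n=7: y≈4.589411, sp=4, e=sp−y≈-0.589411; I≈16.764425, D=e−e_prev≈-4.152842; u=3/2·(-0.589411)+3/4·16.764425+1/4·(-4.152842)≈10.650992; next y=-1/2·4.589411+1/4·10.650992≈0.368043
n=8: y≈0.368043, sp=4, e=sp−y≈3.631957; I≈20.396383, D=e−e_prev≈4.221368; u=3/2·3.631957+3/4·20.396383+1/4·4.221368≈21.800565; next y=-1/2·0.368043+1/4·21.800565≈5.266120

0 4 10.000 0.000
1 4 5.750 2.500
2 4 13.281 0.188
3 4 7.965 3.227
4 4 16.426 0.378
5 4 9.581 3.918
6 4 19.231 0.437
7 4 10.651 4.589
8 4 21.801 0.368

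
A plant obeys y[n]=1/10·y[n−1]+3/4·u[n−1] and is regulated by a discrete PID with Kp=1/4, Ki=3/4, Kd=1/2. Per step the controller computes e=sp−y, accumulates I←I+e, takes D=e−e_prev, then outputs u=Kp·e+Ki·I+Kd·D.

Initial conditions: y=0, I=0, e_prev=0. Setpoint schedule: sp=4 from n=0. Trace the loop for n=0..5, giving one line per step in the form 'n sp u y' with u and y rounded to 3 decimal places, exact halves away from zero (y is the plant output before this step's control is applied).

(exact arithmetic carried between steps; '≈' marks a value shown rounded to 6 d.p. or computed from one; I and e_prev carry over from the previous line; the table rounds u and y to 3 d.p., halves away from zero)
n=0: y=0, sp=4, e=sp−y=4; I=4, D=e−e_prev=4; u=1/4·4+3/4·4+1/2·4=6; next y=1/10·0+3/4·6=4.5
n=1: y=4.5, sp=4, e=sp−y=-0.5; I=3.5, D=e−e_prev=-4.5; u=1/4·(-0.5)+3/4·3.5+1/2·(-4.5)=0.25; next y=1/10·4.5+3/4·0.25=0.6375
n=2: y=0.6375, sp=4, e=sp−y=3.3625; I=6.8625, D=e−e_prev=3.8625; u=1/4·3.3625+3/4·6.8625+1/2·3.8625=7.91875; next y=1/10·0.6375+3/4·7.91875≈6.002813
n=3: y≈6.002813, sp=4, e=sp−y≈-2.002813; I≈4.859688, D=e−e_prev≈-5.365313; u=1/4·(-2.002813)+3/4·4.859688+1/2·(-5.365313)≈0.461406; next y=1/10·6.002813+3/4·0.461406≈0.946336
n=4: y≈0.946336, sp=4, e=sp−y≈3.053664; I≈7.913352, D=e−e_prev≈5.056477; u=1/4·3.053664+3/4·7.913352+1/2·5.056477≈9.226668; next y=1/10·0.946336+3/4·9.226668≈7.014635
n=5: y≈7.014635, sp=4, e=sp−y≈-3.014635; I≈4.898717, D=e−e_prev≈-6.068299; u=1/4·(-3.014635)+3/4·4.898717+1/2·(-6.068299)≈-0.113770; next y=1/10·7.014635+3/4·(-0.113770)≈0.616136

0 4 6.000 0.000
1 4 0.250 4.500
2 4 7.919 0.638
3 4 0.461 6.003
4 4 9.227 0.946
5 4 -0.114 7.015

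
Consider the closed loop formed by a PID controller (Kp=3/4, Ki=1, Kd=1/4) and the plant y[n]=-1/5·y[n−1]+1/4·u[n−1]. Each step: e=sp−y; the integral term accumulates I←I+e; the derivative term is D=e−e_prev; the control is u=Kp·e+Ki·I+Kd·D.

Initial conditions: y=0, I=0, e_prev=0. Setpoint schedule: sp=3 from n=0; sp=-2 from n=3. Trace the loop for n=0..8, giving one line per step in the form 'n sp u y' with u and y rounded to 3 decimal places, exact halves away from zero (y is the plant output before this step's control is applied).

0 3 6.000 0.000
1 3 5.250 1.500
2 3 8.100 1.013
3 -2 -1.654 1.823
4 -2 1.177 -0.778
5 -2 -3.151 0.450
6 -2 -2.639 -0.878
7 -2 -4.880 -0.484
8 -2 -5.019 -1.123

(exact arithmetic carried between steps; '≈' marks a value shown rounded to 6 d.p. or computed from one; I and e_prev carry over from the previous line; the table rounds u and y to 3 d.p., halves away from zero)
n=0: y=0, sp=3, e=sp−y=3; I=3, D=e−e_prev=3; u=3/4·3+1·3+1/4·3=6; next y=-1/5·0+1/4·6=1.5
n=1: y=1.5, sp=3, e=sp−y=1.5; I=4.5, D=e−e_prev=-1.5; u=3/4·1.5+1·4.5+1/4·(-1.5)=5.25; next y=-1/5·1.5+1/4·5.25=1.0125
n=2: y=1.0125, sp=3, e=sp−y=1.9875; I=6.4875, D=e−e_prev=0.4875; u=3/4·1.9875+1·6.4875+1/4·0.4875=8.1; next y=-1/5·1.0125+1/4·8.1=1.8225
n=3: y=1.8225, sp=-2, e=sp−y=-3.8225; I=2.665, D=e−e_prev=-5.81; u=3/4·(-3.8225)+1·2.665+1/4·(-5.81)=-1.654375; next y=-1/5·1.8225+1/4·(-1.654375)≈-0.778094
n=4: y≈-0.778094, sp=-2, e=sp−y≈-1.221906; I≈1.443094, D=e−e_prev≈2.600594; u=3/4·(-1.221906)+1·1.443094+1/4·2.600594≈1.176813; next y=-1/5·(-0.778094)+1/4·1.176813≈0.449822
n=5: y≈0.449822, sp=-2, e=sp−y≈-2.449822; I≈-1.006728, D=e−e_prev≈-1.227916; u=3/4·(-2.449822)+1·(-1.006728)+1/4·(-1.227916)≈-3.151073; next y=-1/5·0.449822+1/4·(-3.151073)≈-0.877733
n=6: y≈-0.877733, sp=-2, e=sp−y≈-1.122267; I≈-2.128995, D=e−e_prev≈1.327555; u=3/4·(-1.122267)+1·(-2.128995)+1/4·1.327555≈-2.638807; next y=-1/5·(-0.877733)+1/4·(-2.638807)≈-0.484155
n=7: y≈-0.484155, sp=-2, e=sp−y≈-1.515845; I≈-3.644840, D=e−e_prev≈-0.393577; u=3/4·(-1.515845)+1·(-3.644840)+1/4·(-0.393577)≈-4.880118; next y=-1/5·(-0.484155)+1/4·(-4.880118)≈-1.123198
n=8: y≈-1.123198, sp=-2, e=sp−y≈-0.876802; I≈-4.521642, D=e−e_prev≈0.639043; u=3/4·(-0.876802)+1·(-4.521642)+1/4·0.639043≈-5.019482; next y=-1/5·(-1.123198)+1/4·(-5.019482)≈-1.030231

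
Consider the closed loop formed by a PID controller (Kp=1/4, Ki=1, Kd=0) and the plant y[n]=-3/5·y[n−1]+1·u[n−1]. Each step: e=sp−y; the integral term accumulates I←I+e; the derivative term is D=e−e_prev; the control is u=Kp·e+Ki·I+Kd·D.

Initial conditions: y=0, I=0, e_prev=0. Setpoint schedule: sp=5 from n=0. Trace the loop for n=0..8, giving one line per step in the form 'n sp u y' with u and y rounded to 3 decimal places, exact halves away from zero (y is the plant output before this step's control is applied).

0 5 6.250 0.000
1 5 3.438 6.250
2 5 10.391 -0.313
3 5 2.090 10.578
4 5 15.056 -4.257
5 5 -3.021 17.610
6 5 23.365 -13.587
7 5 -14.428 31.517
8 5 40.124 -33.339

(exact arithmetic carried between steps; '≈' marks a value shown rounded to 6 d.p. or computed from one; I and e_prev carry over from the previous line; the table rounds u and y to 3 d.p., halves away from zero)
n=0: y=0, sp=5, e=sp−y=5; I=5, D=e−e_prev=5; u=1/4·5+1·5+0·5=6.25; next y=-3/5·0+1·6.25=6.25
n=1: y=6.25, sp=5, e=sp−y=-1.25; I=3.75, D=e−e_prev=-6.25; u=1/4·(-1.25)+1·3.75+0·(-6.25)=3.4375; next y=-3/5·6.25+1·3.4375=-0.3125
n=2: y=-0.3125, sp=5, e=sp−y=5.3125; I=9.0625, D=e−e_prev=6.5625; u=1/4·5.3125+1·9.0625+0·6.5625=10.390625; next y=-3/5·(-0.3125)+1·10.390625=10.578125
n=3: y=10.578125, sp=5, e=sp−y=-5.578125; I=3.484375, D=e−e_prev=-10.890625; u=1/4·(-5.578125)+1·3.484375+0·(-10.890625)≈2.089844; next y=-3/5·10.578125+1·2.089844≈-4.257031
n=4: y≈-4.257031, sp=5, e=sp−y≈9.257031; I≈12.741406, D=e−e_prev≈14.835156; u=1/4·9.257031+1·12.741406+0·14.835156≈15.055664; next y=-3/5·(-4.257031)+1·15.055664≈17.609883
n=5: y≈17.609883, sp=5, e=sp−y≈-12.609883; I≈0.131523, D=e−e_prev≈-21.866914; u=1/4·(-12.609883)+1·0.131523+0·(-21.866914)≈-3.020947; next y=-3/5·17.609883+1·(-3.020947)≈-13.586877
n=6: y≈-13.586877, sp=5, e=sp−y≈18.586877; I≈18.718400, D=e−e_prev≈31.196760; u=1/4·18.586877+1·18.718400+0·31.196760≈23.365120; next y=-3/5·(-13.586877)+1·23.365120≈31.517246
n=7: y≈31.517246, sp=5, e=sp−y≈-26.517246; I≈-7.798845, D=e−e_prev≈-45.104123; u=1/4·(-26.517246)+1·(-7.798845)+0·(-45.104123)≈-14.428157; next y=-3/5·31.517246+1·(-14.428157)≈-33.338504
n=8: y≈-33.338504, sp=5, e=sp−y≈38.338504; I≈30.539659, D=e−e_prev≈64.855750; u=1/4·38.338504+1·30.539659+0·64.855750≈40.124285; next y=-3/5·(-33.338504)+1·40.124285≈60.127388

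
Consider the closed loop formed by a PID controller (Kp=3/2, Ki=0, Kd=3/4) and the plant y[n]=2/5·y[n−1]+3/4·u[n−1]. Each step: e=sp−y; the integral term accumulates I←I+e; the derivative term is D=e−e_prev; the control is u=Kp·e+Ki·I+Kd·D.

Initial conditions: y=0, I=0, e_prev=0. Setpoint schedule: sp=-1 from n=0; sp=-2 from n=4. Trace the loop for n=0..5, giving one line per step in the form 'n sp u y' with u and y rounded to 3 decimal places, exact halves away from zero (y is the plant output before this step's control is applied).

0 -1 -2.250 0.000
1 -1 2.297 -1.688
2 -1 -5.123 1.048
3 -1 6.988 -3.423
4 -2 -15.028 3.872
5 -2 21.779 -9.723

(exact arithmetic carried between steps; '≈' marks a value shown rounded to 6 d.p. or computed from one; I and e_prev carry over from the previous line; the table rounds u and y to 3 d.p., halves away from zero)
n=0: y=0, sp=-1, e=sp−y=-1; I=-1, D=e−e_prev=-1; u=3/2·(-1)+0·(-1)+3/4·(-1)=-2.25; next y=2/5·0+3/4·(-2.25)=-1.6875
n=1: y=-1.6875, sp=-1, e=sp−y=0.6875; I=-0.3125, D=e−e_prev=1.6875; u=3/2·0.6875+0·(-0.3125)+3/4·1.6875=2.296875; next y=2/5·(-1.6875)+3/4·2.296875≈1.047656
n=2: y≈1.047656, sp=-1, e=sp−y≈-2.047656; I≈-2.360156, D=e−e_prev≈-2.735156; u=3/2·(-2.047656)+0·(-2.360156)+3/4·(-2.735156)≈-5.122852; next y=2/5·1.047656+3/4·(-5.122852)≈-3.423076
n=3: y≈-3.423076, sp=-1, e=sp−y≈2.423076; I≈0.062920, D=e−e_prev≈4.470732; u=3/2·2.423076+0·0.062920+3/4·4.470732≈6.987664; next y=2/5·(-3.423076)+3/4·6.987664≈3.871517
n=4: y≈3.871517, sp=-2, e=sp−y≈-5.871517; I≈-5.808597, D=e−e_prev≈-8.294593; u=3/2·(-5.871517)+0·(-5.808597)+3/4·(-8.294593)≈-15.028221; next y=2/5·3.871517+3/4·(-15.028221)≈-9.722559
n=5: y≈-9.722559, sp=-2, e=sp−y≈7.722559; I≈1.913961, D=e−e_prev≈13.594076; u=3/2·7.722559+0·1.913961+3/4·13.594076≈21.779395; next y=2/5·(-9.722559)+3/4·21.779395≈12.445523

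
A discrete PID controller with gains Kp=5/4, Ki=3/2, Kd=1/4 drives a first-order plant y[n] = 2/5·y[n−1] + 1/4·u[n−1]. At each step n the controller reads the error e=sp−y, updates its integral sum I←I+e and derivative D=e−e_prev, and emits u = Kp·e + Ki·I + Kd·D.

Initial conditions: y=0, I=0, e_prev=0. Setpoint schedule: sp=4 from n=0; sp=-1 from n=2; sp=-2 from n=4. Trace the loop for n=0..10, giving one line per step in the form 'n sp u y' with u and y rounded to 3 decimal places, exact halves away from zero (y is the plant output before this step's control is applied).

(exact arithmetic carried between steps; '≈' marks a value shown rounded to 6 d.p. or computed from one; I and e_prev carry over from the previous line; the table rounds u and y to 3 d.p., halves away from zero)
n=0: y=0, sp=4, e=sp−y=4; I=4, D=e−e_prev=4; u=5/4·4+3/2·4+1/4·4=12; next y=2/5·0+1/4·12=3
n=1: y=3, sp=4, e=sp−y=1; I=5, D=e−e_prev=-3; u=5/4·1+3/2·5+1/4·(-3)=8; next y=2/5·3+1/4·8=3.2
n=2: y=3.2, sp=-1, e=sp−y=-4.2; I=0.8, D=e−e_prev=-5.2; u=5/4·(-4.2)+3/2·0.8+1/4·(-5.2)=-5.35; next y=2/5·3.2+1/4·(-5.35)=-0.0575
n=3: y=-0.0575, sp=-1, e=sp−y=-0.9425; I=-0.1425, D=e−e_prev=3.2575; u=5/4·(-0.9425)+3/2·(-0.1425)+1/4·3.2575=-0.5775; next y=2/5·(-0.0575)+1/4·(-0.5775)=-0.167375
n=4: y=-0.167375, sp=-2, e=sp−y=-1.832625; I=-1.975125, D=e−e_prev=-0.890125; u=5/4·(-1.832625)+3/2·(-1.975125)+1/4·(-0.890125)=-5.476; next y=2/5·(-0.167375)+1/4·(-5.476)=-1.43595
n=5: y=-1.43595, sp=-2, e=sp−y=-0.56405; I=-2.539175, D=e−e_prev=1.268575; u=5/4·(-0.56405)+3/2·(-2.539175)+1/4·1.268575≈-4.196681; next y=2/5·(-1.43595)+1/4·(-4.196681)≈-1.623550
n=6: y≈-1.623550, sp=-2, e=sp−y≈-0.376450; I≈-2.915625, D=e−e_prev≈0.187600; u=5/4·(-0.376450)+3/2·(-2.915625)+1/4·0.187600≈-4.797099; next y=2/5·(-1.623550)+1/4·(-4.797099)≈-1.848695
n=7: y≈-1.848695, sp=-2, e=sp−y≈-0.151305; I≈-3.066930, D=e−e_prev≈0.225145; u=5/4·(-0.151305)+3/2·(-3.066930)+1/4·0.225145≈-4.733240; next y=2/5·(-1.848695)+1/4·(-4.733240)≈-1.922788
n=8: y≈-1.922788, sp=-2, e=sp−y≈-0.077212; I≈-3.144142, D=e−e_prev≈0.074093; u=5/4·(-0.077212)+3/2·(-3.144142)+1/4·0.074093≈-4.794205; next y=2/5·(-1.922788)+1/4·(-4.794205)≈-1.967666
n=9: y≈-1.967666, sp=-2, e=sp−y≈-0.032334; I≈-3.176476, D=e−e_prev≈0.044878; u=5/4·(-0.032334)+3/2·(-3.176476)+1/4·0.044878≈-4.793911; next y=2/5·(-1.967666)+1/4·(-4.793911)≈-1.985544
n=10: y≈-1.985544, sp=-2, e=sp−y≈-0.014456; I≈-3.190931, D=e−e_prev≈0.017878; u=5/4·(-0.014456)+3/2·(-3.190931)+1/4·0.017878≈-4.799997; next y=2/5·(-1.985544)+1/4·(-4.799997)≈-1.994217

0 4 12.000 0.000
1 4 8.000 3.000
2 -1 -5.350 3.200
3 -1 -0.578 -0.058
4 -2 -5.476 -0.167
5 -2 -4.197 -1.436
6 -2 -4.797 -1.624
7 -2 -4.733 -1.849
8 -2 -4.794 -1.923
9 -2 -4.794 -1.968
10 -2 -4.800 -1.986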